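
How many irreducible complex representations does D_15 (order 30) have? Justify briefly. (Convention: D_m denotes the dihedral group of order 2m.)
9

Proof sketch: The number of irreducible complex representations of a finite group equals its number of conjugacy classes. D_15 has 9 conjugacy classes ((n+3)/2 for n odd), so D_15 (order 30) has exactly 9 irreducible complex representations.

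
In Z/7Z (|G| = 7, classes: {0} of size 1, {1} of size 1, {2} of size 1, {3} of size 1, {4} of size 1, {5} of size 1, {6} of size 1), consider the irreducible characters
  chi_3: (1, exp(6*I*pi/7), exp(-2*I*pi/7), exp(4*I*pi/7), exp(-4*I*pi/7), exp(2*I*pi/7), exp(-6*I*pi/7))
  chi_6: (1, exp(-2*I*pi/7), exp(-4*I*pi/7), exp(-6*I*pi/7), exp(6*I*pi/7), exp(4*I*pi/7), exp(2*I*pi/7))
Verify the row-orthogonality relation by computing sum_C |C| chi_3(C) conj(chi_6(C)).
Sum = 0; so <chi_3, chi_6> = 0 (distinct irreducibles are orthogonal).

Explanation: Compute term by term over conjugacy classes (|C| * chi_3(C) * conj(chi_6(C))):
  1*(1)*conj(1) + 1*(exp(6*I*pi/7))*conj(exp(-2*I*pi/7)) + 1*(exp(-2*I*pi/7))*conj(exp(-4*I*pi/7)) + 1*(exp(4*I*pi/7))*conj(exp(-6*I*pi/7)) + 1*(exp(-4*I*pi/7))*conj(exp(6*I*pi/7)) + 1*(exp(2*I*pi/7))*conj(exp(4*I*pi/7)) + 1*(exp(-6*I*pi/7))*conj(exp(2*I*pi/7))
  = (1) + (exp(-6*I*pi/7)) + (exp(2*I*pi/7)) + (exp(-4*I*pi/7)) + (exp(4*I*pi/7)) + (exp(-2*I*pi/7)) + (exp(6*I*pi/7))
  = 0.
(Exp terms are combined using exp(i*s)*conj(exp(i*t)) = exp(i*(s-t)), and sums of them are collapsed using the identity that for every m > 1 the m distinct m-th roots of unity sum to 0, e.g. 1 + exp(2*I*pi/3) + exp(-2*I*pi/3) = 0.)
Dividing by |G| = 7 gives 0/7 = 0, matching the row-orthogonality relation <chi_3, chi_6> = [chi_3 = chi_6].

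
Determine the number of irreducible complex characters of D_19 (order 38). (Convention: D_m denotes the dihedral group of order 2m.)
11

Working: The number of irreducible complex representations of a finite group equals its number of conjugacy classes. D_19 has 11 conjugacy classes ((n+3)/2 for n odd), so D_19 (order 38) has exactly 11 irreducible complex representations.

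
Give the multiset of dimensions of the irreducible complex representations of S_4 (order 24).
Dimensions: 1, 1, 2, 3, 3

Proof sketch: There are 5 irreducibles (= number of conjugacy classes). Their dimensions d_i satisfy sum d_i^2 = |G| = 24: 1 + 1 + 4 + 9 + 9 = 24.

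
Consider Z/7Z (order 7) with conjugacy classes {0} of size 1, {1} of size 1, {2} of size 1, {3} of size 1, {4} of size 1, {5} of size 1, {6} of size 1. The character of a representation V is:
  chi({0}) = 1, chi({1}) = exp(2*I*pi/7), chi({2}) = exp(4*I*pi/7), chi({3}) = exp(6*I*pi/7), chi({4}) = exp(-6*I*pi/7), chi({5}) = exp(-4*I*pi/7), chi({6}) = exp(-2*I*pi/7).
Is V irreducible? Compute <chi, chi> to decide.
Irreducible: <chi, chi> = 1.

Working: <chi, chi> = (1/|G|) sum_C |C| * |chi(C)|^2 = (1/7)[1*|1|^2 + 1*|exp(2*I*pi/7)|^2 + 1*|exp(4*I*pi/7)|^2 + 1*|exp(6*I*pi/7)|^2 + 1*|exp(-6*I*pi/7)|^2 + 1*|exp(-4*I*pi/7)|^2 + 1*|exp(-2*I*pi/7)|^2]
  = (1/7)[(1) + (1) + (1) + (1) + (1) + (1) + (1)] = 7/7 = 1.
(Exp terms are combined using exp(i*s)*conj(exp(i*t)) = exp(i*(s-t)), and sums of them are collapsed using the identity that for every m > 1 the m distinct m-th roots of unity sum to 0, e.g. 1 + exp(2*I*pi/3) + exp(-2*I*pi/3) = 0.)
A character is irreducible iff <chi, chi> = 1, so this representation is irreducible.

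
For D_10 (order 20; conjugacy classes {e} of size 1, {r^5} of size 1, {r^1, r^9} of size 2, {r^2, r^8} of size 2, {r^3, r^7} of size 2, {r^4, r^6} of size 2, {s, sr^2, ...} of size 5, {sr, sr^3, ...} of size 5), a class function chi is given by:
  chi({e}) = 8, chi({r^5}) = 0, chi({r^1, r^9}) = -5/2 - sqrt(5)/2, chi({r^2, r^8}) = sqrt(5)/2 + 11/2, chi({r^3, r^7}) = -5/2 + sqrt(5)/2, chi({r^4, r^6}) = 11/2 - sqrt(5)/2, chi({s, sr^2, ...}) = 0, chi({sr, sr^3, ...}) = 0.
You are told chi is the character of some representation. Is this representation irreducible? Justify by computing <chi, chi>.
Not irreducible (reducible): <chi, chi> = 11 > 1.

Solution. <chi, chi> = (1/|G|) sum_C |C| * |chi(C)|^2 = (1/20)[1*|8|^2 + 1*|0|^2 + 2*|-5/2 - sqrt(5)/2|^2 + 2*|sqrt(5)/2 + 11/2|^2 + 2*|-5/2 + sqrt(5)/2|^2 + 2*|11/2 - sqrt(5)/2|^2 + 5*|0|^2 + 5*|0|^2]
  = (1/20)[(64) + (0) + (5*sqrt(5) + 15) + (11*sqrt(5) + 63) + (15 - 5*sqrt(5)) + (63 - 11*sqrt(5)) + (0) + (0)] = 220/20 = 11.
A character is irreducible iff <chi, chi> = 1, so this representation is reducible.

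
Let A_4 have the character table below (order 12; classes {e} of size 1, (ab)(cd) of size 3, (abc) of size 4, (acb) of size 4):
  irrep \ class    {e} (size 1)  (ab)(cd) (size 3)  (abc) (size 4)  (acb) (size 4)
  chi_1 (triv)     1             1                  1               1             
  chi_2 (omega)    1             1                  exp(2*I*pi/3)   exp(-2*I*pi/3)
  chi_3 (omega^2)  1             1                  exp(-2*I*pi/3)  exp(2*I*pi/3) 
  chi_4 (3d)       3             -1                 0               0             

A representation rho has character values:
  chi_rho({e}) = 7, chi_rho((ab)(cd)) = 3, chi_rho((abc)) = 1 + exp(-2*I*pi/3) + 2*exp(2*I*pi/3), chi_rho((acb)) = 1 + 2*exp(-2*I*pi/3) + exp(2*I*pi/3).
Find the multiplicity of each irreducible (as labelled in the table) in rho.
Multiplicities: chi_1: 1, chi_2: 2, chi_3: 1, chi_4: 1.

Use <chi_rho, chi> = (1/|G|) sum_C |C| * chi_rho(C) * conj(chi(C)) with |G| = 12 for each irreducible chi in the table:
  <chi_rho, chi_1> = (1/12)[1*(7)*conj(1) + 3*(3)*conj(1) + 4*(1 + exp(-2*I*pi/3) + 2*exp(2*I*pi/3))*conj(1) + 4*(1 + 2*exp(-2*I*pi/3) + exp(2*I*pi/3))*conj(1)]
      = (1/12)[(7) + (9) + (4 + 4*exp(-2*I*pi/3) + 8*exp(2*I*pi/3)) + (4 + 8*exp(-2*I*pi/3) + 4*exp(2*I*pi/3))] = 12/12 = 1
  <chi_rho, chi_2> = (1/12)[1*(7)*conj(1) + 3*(3)*conj(1) + 4*(1 + exp(-2*I*pi/3) + 2*exp(2*I*pi/3))*conj(exp(2*I*pi/3)) + 4*(1 + 2*exp(-2*I*pi/3) + exp(2*I*pi/3))*conj(exp(-2*I*pi/3))]
      = (1/12)[(7) + (9) + (4) + (4)] = 24/12 = 2
  <chi_rho, chi_3> = (1/12)[1*(7)*conj(1) + 3*(3)*conj(1) + 4*(1 + exp(-2*I*pi/3) + 2*exp(2*I*pi/3))*conj(exp(-2*I*pi/3)) + 4*(1 + 2*exp(-2*I*pi/3) + exp(2*I*pi/3))*conj(exp(2*I*pi/3))]
      = (1/12)[(7) + (9) + (4 + 8*exp(-2*I*pi/3) + 4*exp(2*I*pi/3)) + (4 + 4*exp(-2*I*pi/3) + 8*exp(2*I*pi/3))] = 12/12 = 1
  <chi_rho, chi_4> = (1/12)[1*(7)*conj(3) + 3*(3)*conj(-1) + 4*(1 + exp(-2*I*pi/3) + 2*exp(2*I*pi/3))*conj(0) + 4*(1 + 2*exp(-2*I*pi/3) + exp(2*I*pi/3))*conj(0)]
      = (1/12)[(21) + (-9) + (0) + (0)] = 12/12 = 1
(Exp terms are combined using exp(i*s)*conj(exp(i*t)) = exp(i*(s-t)), and sums of them are collapsed using the identity that for every m > 1 the m distinct m-th roots of unity sum to 0, e.g. 1 + exp(2*I*pi/3) + exp(-2*I*pi/3) = 0.)
Dimension check: dim(rho) = sum (mult * dim) = 1*1 + 2*1 + 1*1 + 1*3 = 7 = chi_rho(e) = 7.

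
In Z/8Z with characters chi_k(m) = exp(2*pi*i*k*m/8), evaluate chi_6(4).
chi_6(4) = zeta_8^24 = 1

Reasoning: chi_6(4) = zeta_8^(6*4) = zeta_8^24. Since zeta_8^8 = 1, this equals zeta_8^0 = exp(2*pi*i*0/8) = 1.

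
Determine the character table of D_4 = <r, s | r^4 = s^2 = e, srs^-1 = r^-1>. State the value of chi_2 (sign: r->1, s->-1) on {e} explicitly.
Conjugacy classes: {e} of size 1, {r^2} of size 1, {r^1, r^3} of size 2, {s, sr^2, ...} of size 2, {sr, sr^3, ...} of size 2.
Character table:
  irrep \ class              {e} (size 1)  {r^2} (size 1)  {r^1, r^3} (size 2)  {s, sr^2, ...} (size 2)  {sr, sr^3, ...} (size 2)
  chi_1 (triv)               1             1               1                    1                        1                       
  chi_2 (sign: r->1, s->-1)  1             1               1                    -1                       -1                      
  chi_3 (r->-1, s->1)        1             1               -1                   1                        -1                      
  chi_4 (r->-1, s->-1)       1             1               -1                   -1                       1                       
  chi_5 (2d, j=1)            2             -2              0                    0                        0                       

Spot check: chi_2 (sign: r->1, s->-1) on {e} = 1.

Details: D_4 has order 2*4 = 8 with 5 conjugacy classes, hence 5 irreducibles. Sum of squared dims 1 + 1 + 1 + 1 + 4 = 8 = |G|. Linear characters come from the abelianisation; the 2-dimensional irreps have character r^k -> 2*cos(2*pi*j*k/4), reflections -> 0.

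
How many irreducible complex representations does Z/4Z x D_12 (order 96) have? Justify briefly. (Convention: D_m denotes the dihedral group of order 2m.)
36

Argument: The number of irreducible complex representations of a finite group equals its number of conjugacy classes. For a direct product, #classes(G x H) = #classes(G) * #classes(H). Z/4Z has 4 classes (abelian), D_12 has 9 classes, so 4 * 9 = 36, so Z/4Z x D_12 (order 96) has exactly 36 irreducible complex representations.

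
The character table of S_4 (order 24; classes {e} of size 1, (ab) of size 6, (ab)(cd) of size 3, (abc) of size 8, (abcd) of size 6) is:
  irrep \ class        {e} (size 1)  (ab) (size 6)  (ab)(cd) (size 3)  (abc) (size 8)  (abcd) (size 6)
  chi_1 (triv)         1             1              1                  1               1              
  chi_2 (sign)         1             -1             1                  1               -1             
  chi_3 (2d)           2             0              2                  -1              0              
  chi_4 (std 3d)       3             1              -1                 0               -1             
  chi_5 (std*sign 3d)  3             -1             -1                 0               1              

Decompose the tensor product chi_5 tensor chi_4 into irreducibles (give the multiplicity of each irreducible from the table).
chi_5 tensor chi_4 = chi_2 + chi_3 + chi_4 + chi_5 (all other irreducibles have multiplicity 0).

Why: The character of a tensor product is the pointwise product (chi_5 * chi_4)(C) = chi_5(C) * chi_4(C):
  {e}: (3)*(3), (ab): (-1)*(1), (ab)(cd): (-1)*(-1), (abc): (0)*(0), (abcd): (1)*(-1)
so (chi_5 * chi_4) takes values
  {e} -> 9, (ab) -> -1, (ab)(cd) -> 1, (abc) -> 0, (abcd) -> -1.
Now take the inner product of this character with each irreducible chi from the table, <chi_5*chi_4, chi> = (1/24) sum_C |C| (chi_5*chi_4)(C) conj(chi(C)):
  <chi_5*chi_4, chi_1> = (1/24)[1*(9)*conj(1) + 6*(-1)*conj(1) + 3*(1)*conj(1) + 8*(0)*conj(1) + 6*(-1)*conj(1)]
      = (1/24)[(9) + (-6) + (3) + (0) + (-6)] = 0/24 = 0
  <chi_5*chi_4, chi_2> = (1/24)[1*(9)*conj(1) + 6*(-1)*conj(-1) + 3*(1)*conj(1) + 8*(0)*conj(1) + 6*(-1)*conj(-1)]
      = (1/24)[(9) + (6) + (3) + (0) + (6)] = 24/24 = 1
  <chi_5*chi_4, chi_3> = (1/24)[1*(9)*conj(2) + 6*(-1)*conj(0) + 3*(1)*conj(2) + 8*(0)*conj(-1) + 6*(-1)*conj(0)]
      = (1/24)[(18) + (0) + (6) + (0) + (0)] = 24/24 = 1
  <chi_5*chi_4, chi_4> = (1/24)[1*(9)*conj(3) + 6*(-1)*conj(1) + 3*(1)*conj(-1) + 8*(0)*conj(0) + 6*(-1)*conj(-1)]
      = (1/24)[(27) + (-6) + (-3) + (0) + (6)] = 24/24 = 1
  <chi_5*chi_4, chi_5> = (1/24)[1*(9)*conj(3) + 6*(-1)*conj(-1) + 3*(1)*conj(-1) + 8*(0)*conj(0) + 6*(-1)*conj(1)]
      = (1/24)[(27) + (6) + (-3) + (0) + (-6)] = 24/24 = 1
Hence the multiplicities are chi_2: 1, chi_3: 1, chi_4: 1, chi_5: 1. Dimension check: dim(chi_5)*dim(chi_4) = 3*3 = 9 and sum (mult * dim) = 1*1 + 1*2 + 1*3 + 1*3 = 9.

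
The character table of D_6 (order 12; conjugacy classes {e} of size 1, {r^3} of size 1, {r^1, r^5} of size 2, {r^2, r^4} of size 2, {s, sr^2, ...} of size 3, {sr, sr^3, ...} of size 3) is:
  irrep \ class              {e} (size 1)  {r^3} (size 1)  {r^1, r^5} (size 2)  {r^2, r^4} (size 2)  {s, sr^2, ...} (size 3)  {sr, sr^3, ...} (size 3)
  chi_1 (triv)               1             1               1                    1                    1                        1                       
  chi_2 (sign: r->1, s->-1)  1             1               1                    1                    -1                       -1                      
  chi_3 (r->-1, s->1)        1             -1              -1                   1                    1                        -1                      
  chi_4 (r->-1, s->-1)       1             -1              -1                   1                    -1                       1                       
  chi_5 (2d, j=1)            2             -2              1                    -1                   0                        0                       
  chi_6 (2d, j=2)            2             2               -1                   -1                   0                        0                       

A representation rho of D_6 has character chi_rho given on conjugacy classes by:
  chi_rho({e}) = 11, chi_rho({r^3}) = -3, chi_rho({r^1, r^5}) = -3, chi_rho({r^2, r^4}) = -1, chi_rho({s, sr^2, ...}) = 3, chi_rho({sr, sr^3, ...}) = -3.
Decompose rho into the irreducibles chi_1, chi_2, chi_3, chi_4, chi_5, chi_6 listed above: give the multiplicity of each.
Multiplicities: chi_1: 0, chi_2: 0, chi_3: 3, chi_4: 0, chi_5: 2, chi_6: 2.

Solution. Use <chi_rho, chi> = (1/|G|) sum_C |C| * chi_rho(C) * conj(chi(C)) with |G| = 12 for each irreducible chi in the table:
  <chi_rho, chi_1> = (1/12)[1*(11)*conj(1) + 1*(-3)*conj(1) + 2*(-3)*conj(1) + 2*(-1)*conj(1) + 3*(3)*conj(1) + 3*(-3)*conj(1)]
      = (1/12)[(11) + (-3) + (-6) + (-2) + (9) + (-9)] = 0/12 = 0
  <chi_rho, chi_2> = (1/12)[1*(11)*conj(1) + 1*(-3)*conj(1) + 2*(-3)*conj(1) + 2*(-1)*conj(1) + 3*(3)*conj(-1) + 3*(-3)*conj(-1)]
      = (1/12)[(11) + (-3) + (-6) + (-2) + (-9) + (9)] = 0/12 = 0
  <chi_rho, chi_3> = (1/12)[1*(11)*conj(1) + 1*(-3)*conj(-1) + 2*(-3)*conj(-1) + 2*(-1)*conj(1) + 3*(3)*conj(1) + 3*(-3)*conj(-1)]
      = (1/12)[(11) + (3) + (6) + (-2) + (9) + (9)] = 36/12 = 3
  <chi_rho, chi_4> = (1/12)[1*(11)*conj(1) + 1*(-3)*conj(-1) + 2*(-3)*conj(-1) + 2*(-1)*conj(1) + 3*(3)*conj(-1) + 3*(-3)*conj(1)]
      = (1/12)[(11) + (3) + (6) + (-2) + (-9) + (-9)] = 0/12 = 0
  <chi_rho, chi_5> = (1/12)[1*(11)*conj(2) + 1*(-3)*conj(-2) + 2*(-3)*conj(1) + 2*(-1)*conj(-1) + 3*(3)*conj(0) + 3*(-3)*conj(0)]
      = (1/12)[(22) + (6) + (-6) + (2) + (0) + (0)] = 24/12 = 2
  <chi_rho, chi_6> = (1/12)[1*(11)*conj(2) + 1*(-3)*conj(2) + 2*(-3)*conj(-1) + 2*(-1)*conj(-1) + 3*(3)*conj(0) + 3*(-3)*conj(0)]
      = (1/12)[(22) + (-6) + (6) + (2) + (0) + (0)] = 24/12 = 2
Dimension check: dim(rho) = sum (mult * dim) = 0*1 + 0*1 + 3*1 + 0*1 + 2*2 + 2*2 = 11 = chi_rho(e) = 11.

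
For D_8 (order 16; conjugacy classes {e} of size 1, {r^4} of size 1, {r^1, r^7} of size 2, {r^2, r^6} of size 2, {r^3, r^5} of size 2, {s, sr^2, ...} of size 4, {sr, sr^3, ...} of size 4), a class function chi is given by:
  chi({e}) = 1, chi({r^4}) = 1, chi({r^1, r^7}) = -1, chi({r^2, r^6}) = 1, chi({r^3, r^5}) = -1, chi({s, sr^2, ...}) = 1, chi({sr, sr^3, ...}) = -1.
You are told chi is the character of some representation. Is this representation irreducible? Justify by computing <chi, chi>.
Irreducible: <chi, chi> = 1.

Working: <chi, chi> = (1/|G|) sum_C |C| * |chi(C)|^2 = (1/16)[1*|1|^2 + 1*|1|^2 + 2*|-1|^2 + 2*|1|^2 + 2*|-1|^2 + 4*|1|^2 + 4*|-1|^2]
  = (1/16)[(1) + (1) + (2) + (2) + (2) + (4) + (4)] = 16/16 = 1.
A character is irreducible iff <chi, chi> = 1, so this representation is irreducible.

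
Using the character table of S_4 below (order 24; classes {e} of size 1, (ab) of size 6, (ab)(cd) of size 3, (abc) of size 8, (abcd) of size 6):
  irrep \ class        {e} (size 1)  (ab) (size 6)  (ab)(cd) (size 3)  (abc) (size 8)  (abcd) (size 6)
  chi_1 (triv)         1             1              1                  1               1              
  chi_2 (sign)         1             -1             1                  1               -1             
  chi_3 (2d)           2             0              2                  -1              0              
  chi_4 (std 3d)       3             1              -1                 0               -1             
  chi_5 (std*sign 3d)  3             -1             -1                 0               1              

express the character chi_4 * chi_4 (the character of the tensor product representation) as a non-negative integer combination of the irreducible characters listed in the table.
chi_4 tensor chi_4 = chi_1 + chi_3 + chi_4 + chi_5 (all other irreducibles have multiplicity 0).

Why: The character of a tensor product is the pointwise product (chi_4 * chi_4)(C) = chi_4(C) * chi_4(C):
  {e}: (3)*(3), (ab): (1)*(1), (ab)(cd): (-1)*(-1), (abc): (0)*(0), (abcd): (-1)*(-1)
so (chi_4 * chi_4) takes values
  {e} -> 9, (ab) -> 1, (ab)(cd) -> 1, (abc) -> 0, (abcd) -> 1.
Now take the inner product of this character with each irreducible chi from the table, <chi_4*chi_4, chi> = (1/24) sum_C |C| (chi_4*chi_4)(C) conj(chi(C)):
  <chi_4*chi_4, chi_1> = (1/24)[1*(9)*conj(1) + 6*(1)*conj(1) + 3*(1)*conj(1) + 8*(0)*conj(1) + 6*(1)*conj(1)]
      = (1/24)[(9) + (6) + (3) + (0) + (6)] = 24/24 = 1
  <chi_4*chi_4, chi_2> = (1/24)[1*(9)*conj(1) + 6*(1)*conj(-1) + 3*(1)*conj(1) + 8*(0)*conj(1) + 6*(1)*conj(-1)]
      = (1/24)[(9) + (-6) + (3) + (0) + (-6)] = 0/24 = 0
  <chi_4*chi_4, chi_3> = (1/24)[1*(9)*conj(2) + 6*(1)*conj(0) + 3*(1)*conj(2) + 8*(0)*conj(-1) + 6*(1)*conj(0)]
      = (1/24)[(18) + (0) + (6) + (0) + (0)] = 24/24 = 1
  <chi_4*chi_4, chi_4> = (1/24)[1*(9)*conj(3) + 6*(1)*conj(1) + 3*(1)*conj(-1) + 8*(0)*conj(0) + 6*(1)*conj(-1)]
      = (1/24)[(27) + (6) + (-3) + (0) + (-6)] = 24/24 = 1
  <chi_4*chi_4, chi_5> = (1/24)[1*(9)*conj(3) + 6*(1)*conj(-1) + 3*(1)*conj(-1) + 8*(0)*conj(0) + 6*(1)*conj(1)]
      = (1/24)[(27) + (-6) + (-3) + (0) + (6)] = 24/24 = 1
Hence the multiplicities are chi_1: 1, chi_3: 1, chi_4: 1, chi_5: 1. Dimension check: dim(chi_4)*dim(chi_4) = 3*3 = 9 and sum (mult * dim) = 1*1 + 1*2 + 1*3 + 1*3 = 9.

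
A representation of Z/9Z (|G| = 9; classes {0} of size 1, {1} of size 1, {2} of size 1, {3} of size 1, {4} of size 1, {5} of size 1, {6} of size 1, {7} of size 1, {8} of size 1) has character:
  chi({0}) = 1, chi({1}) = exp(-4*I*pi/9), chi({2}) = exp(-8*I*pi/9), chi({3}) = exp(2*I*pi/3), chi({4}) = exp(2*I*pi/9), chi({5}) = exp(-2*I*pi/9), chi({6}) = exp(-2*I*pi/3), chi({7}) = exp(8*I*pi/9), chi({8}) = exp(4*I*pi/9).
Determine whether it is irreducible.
Irreducible: <chi, chi> = 1.

Justification: <chi, chi> = (1/|G|) sum_C |C| * |chi(C)|^2 = (1/9)[1*|1|^2 + 1*|exp(-4*I*pi/9)|^2 + 1*|exp(-8*I*pi/9)|^2 + 1*|exp(2*I*pi/3)|^2 + 1*|exp(2*I*pi/9)|^2 + 1*|exp(-2*I*pi/9)|^2 + 1*|exp(-2*I*pi/3)|^2 + 1*|exp(8*I*pi/9)|^2 + 1*|exp(4*I*pi/9)|^2]
  = (1/9)[(1) + (1) + (1) + (1) + (1) + (1) + (1) + (1) + (1)] = 9/9 = 1.
(Exp terms are combined using exp(i*s)*conj(exp(i*t)) = exp(i*(s-t)), and sums of them are collapsed using the identity that for every m > 1 the m distinct m-th roots of unity sum to 0, e.g. 1 + exp(2*I*pi/3) + exp(-2*I*pi/3) = 0.)
A character is irreducible iff <chi, chi> = 1, so this representation is irreducible.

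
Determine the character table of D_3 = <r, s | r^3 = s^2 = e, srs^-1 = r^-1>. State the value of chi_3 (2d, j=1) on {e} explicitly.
Conjugacy classes: {e} of size 1, {r^1, r^2} of size 2, {s, sr, ..., sr^2} of size 3.
Character table:
  irrep \ class              {e} (size 1)  {r^1, r^2} (size 2)  {s, sr, ..., sr^2} (size 3)
  chi_1 (triv)               1             1                    1                          
  chi_2 (sign: r->1, s->-1)  1             1                    -1                         
  chi_3 (2d, j=1)            2             -1                   0                          

Spot check: chi_3 (2d, j=1) on {e} = 2.

Reasoning: D_3 has order 2*3 = 6 with 3 conjugacy classes, hence 3 irreducibles. Sum of squared dims 1 + 1 + 4 = 6 = |G|. Linear characters come from the abelianisation; the 2-dimensional irreps have character r^k -> 2*cos(2*pi*j*k/3), reflections -> 0.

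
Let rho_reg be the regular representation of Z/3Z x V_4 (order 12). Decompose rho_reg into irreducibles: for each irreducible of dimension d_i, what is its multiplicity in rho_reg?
Each irreducible V_i of dimension d_i appears with multiplicity d_i, i.e. rho_reg = (direct sum over all irreducibles V_i) d_i V_i. The irreducible dimensions for Z/3Z x V_4 are 1, 1, 1, 1, 1, 1, 1, 1, 1, 1, 1, 1: 12 irreducibles of dimension 1, each with multiplicity 1. Total dimension 12*1*1 = 12 = |G|.

Why: General theorem: in the regular representation of a finite group G, each irreducible appears with multiplicity equal to its dimension. Check: dim(rho_reg) = sum d_i^2 = 1 + 1 + 1 + 1 + 1 + 1 + 1 + 1 + 1 + 1 + 1 + 1 = 12 = |G|.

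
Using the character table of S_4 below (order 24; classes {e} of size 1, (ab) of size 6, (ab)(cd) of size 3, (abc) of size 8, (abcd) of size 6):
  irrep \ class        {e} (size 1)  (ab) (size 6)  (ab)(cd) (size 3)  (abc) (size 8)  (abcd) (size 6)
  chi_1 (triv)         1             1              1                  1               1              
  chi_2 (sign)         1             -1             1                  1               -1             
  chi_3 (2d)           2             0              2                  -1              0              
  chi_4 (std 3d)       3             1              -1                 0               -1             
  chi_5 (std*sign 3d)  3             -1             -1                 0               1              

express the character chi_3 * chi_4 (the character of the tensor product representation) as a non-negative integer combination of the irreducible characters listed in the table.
chi_3 tensor chi_4 = chi_4 + chi_5 (all other irreducibles have multiplicity 0).

Explanation: The character of a tensor product is the pointwise product (chi_3 * chi_4)(C) = chi_3(C) * chi_4(C):
  {e}: (2)*(3), (ab): (0)*(1), (ab)(cd): (2)*(-1), (abc): (-1)*(0), (abcd): (0)*(-1)
so (chi_3 * chi_4) takes values
  {e} -> 6, (ab) -> 0, (ab)(cd) -> -2, (abc) -> 0, (abcd) -> 0.
Now take the inner product of this character with each irreducible chi from the table, <chi_3*chi_4, chi> = (1/24) sum_C |C| (chi_3*chi_4)(C) conj(chi(C)):
  <chi_3*chi_4, chi_1> = (1/24)[1*(6)*conj(1) + 6*(0)*conj(1) + 3*(-2)*conj(1) + 8*(0)*conj(1) + 6*(0)*conj(1)]
      = (1/24)[(6) + (0) + (-6) + (0) + (0)] = 0/24 = 0
  <chi_3*chi_4, chi_2> = (1/24)[1*(6)*conj(1) + 6*(0)*conj(-1) + 3*(-2)*conj(1) + 8*(0)*conj(1) + 6*(0)*conj(-1)]
      = (1/24)[(6) + (0) + (-6) + (0) + (0)] = 0/24 = 0
  <chi_3*chi_4, chi_3> = (1/24)[1*(6)*conj(2) + 6*(0)*conj(0) + 3*(-2)*conj(2) + 8*(0)*conj(-1) + 6*(0)*conj(0)]
      = (1/24)[(12) + (0) + (-12) + (0) + (0)] = 0/24 = 0
  <chi_3*chi_4, chi_4> = (1/24)[1*(6)*conj(3) + 6*(0)*conj(1) + 3*(-2)*conj(-1) + 8*(0)*conj(0) + 6*(0)*conj(-1)]
      = (1/24)[(18) + (0) + (6) + (0) + (0)] = 24/24 = 1
  <chi_3*chi_4, chi_5> = (1/24)[1*(6)*conj(3) + 6*(0)*conj(-1) + 3*(-2)*conj(-1) + 8*(0)*conj(0) + 6*(0)*conj(1)]
      = (1/24)[(18) + (0) + (6) + (0) + (0)] = 24/24 = 1
Hence the multiplicities are chi_4: 1, chi_5: 1. Dimension check: dim(chi_3)*dim(chi_4) = 2*3 = 6 and sum (mult * dim) = 1*3 + 1*3 = 6.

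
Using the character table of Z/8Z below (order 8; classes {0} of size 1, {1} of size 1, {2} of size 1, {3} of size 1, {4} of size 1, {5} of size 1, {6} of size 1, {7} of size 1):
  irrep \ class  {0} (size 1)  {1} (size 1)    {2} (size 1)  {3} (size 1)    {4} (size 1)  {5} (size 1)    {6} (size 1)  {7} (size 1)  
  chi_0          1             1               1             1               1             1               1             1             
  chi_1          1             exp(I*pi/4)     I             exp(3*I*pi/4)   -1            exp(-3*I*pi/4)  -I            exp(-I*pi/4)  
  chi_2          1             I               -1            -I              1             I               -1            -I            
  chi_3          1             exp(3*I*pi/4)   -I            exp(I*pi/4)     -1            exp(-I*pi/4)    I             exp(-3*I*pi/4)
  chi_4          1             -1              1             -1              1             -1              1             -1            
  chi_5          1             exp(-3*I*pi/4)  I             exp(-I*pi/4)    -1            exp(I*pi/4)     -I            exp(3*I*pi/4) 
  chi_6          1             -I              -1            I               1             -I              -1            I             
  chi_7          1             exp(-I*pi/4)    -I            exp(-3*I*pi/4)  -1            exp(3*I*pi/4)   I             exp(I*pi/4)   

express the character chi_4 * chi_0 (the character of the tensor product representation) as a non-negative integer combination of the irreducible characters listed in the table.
chi_4 tensor chi_0 = chi_4 (all other irreducibles have multiplicity 0).

Justification: The character of a tensor product is the pointwise product (chi_4 * chi_0)(C) = chi_4(C) * chi_0(C):
  {0}: (1)*(1), {1}: (-1)*(1), {2}: (1)*(1), {3}: (-1)*(1), {4}: (1)*(1), {5}: (-1)*(1), {6}: (1)*(1), {7}: (-1)*(1)
so (chi_4 * chi_0) takes values
  {0} -> 1, {1} -> -1, {2} -> 1, {3} -> -1, {4} -> 1, {5} -> -1, {6} -> 1, {7} -> -1.
Now take the inner product of this character with each irreducible chi from the table, <chi_4*chi_0, chi> = (1/8) sum_C |C| (chi_4*chi_0)(C) conj(chi(C)):
  <chi_4*chi_0, chi_0> = (1/8)[1*(1)*conj(1) + 1*(-1)*conj(1) + 1*(1)*conj(1) + 1*(-1)*conj(1) + 1*(1)*conj(1) + 1*(-1)*conj(1) + 1*(1)*conj(1) + 1*(-1)*conj(1)]
      = (1/8)[(1) + (-1) + (1) + (-1) + (1) + (-1) + (1) + (-1)] = 0/8 = 0
  <chi_4*chi_0, chi_1> = (1/8)[1*(1)*conj(1) + 1*(-1)*conj(exp(I*pi/4)) + 1*(1)*conj(I) + 1*(-1)*conj(exp(3*I*pi/4)) + 1*(1)*conj(-1) + 1*(-1)*conj(exp(-3*I*pi/4)) + 1*(1)*conj(-I) + 1*(-1)*conj(exp(-I*pi/4))]
      = (1/8)[(1) + (-exp(-I*pi/4)) + (-I) + (-exp(-3*I*pi/4)) + (-1) + (-exp(3*I*pi/4)) + (I) + (-exp(I*pi/4))] = 0/8 = 0
  <chi_4*chi_0, chi_2> = (1/8)[1*(1)*conj(1) + 1*(-1)*conj(I) + 1*(1)*conj(-1) + 1*(-1)*conj(-I) + 1*(1)*conj(1) + 1*(-1)*conj(I) + 1*(1)*conj(-1) + 1*(-1)*conj(-I)]
      = (1/8)[(1) + (I) + (-1) + (-I) + (1) + (I) + (-1) + (-I)] = 0/8 = 0
  <chi_4*chi_0, chi_3> = (1/8)[1*(1)*conj(1) + 1*(-1)*conj(exp(3*I*pi/4)) + 1*(1)*conj(-I) + 1*(-1)*conj(exp(I*pi/4)) + 1*(1)*conj(-1) + 1*(-1)*conj(exp(-I*pi/4)) + 1*(1)*conj(I) + 1*(-1)*conj(exp(-3*I*pi/4))]
      = (1/8)[(1) + (-exp(-3*I*pi/4)) + (I) + (-exp(-I*pi/4)) + (-1) + (-exp(I*pi/4)) + (-I) + (-exp(3*I*pi/4))] = 0/8 = 0
  <chi_4*chi_0, chi_4> = (1/8)[1*(1)*conj(1) + 1*(-1)*conj(-1) + 1*(1)*conj(1) + 1*(-1)*conj(-1) + 1*(1)*conj(1) + 1*(-1)*conj(-1) + 1*(1)*conj(1) + 1*(-1)*conj(-1)]
      = (1/8)[(1) + (1) + (1) + (1) + (1) + (1) + (1) + (1)] = 8/8 = 1
  <chi_4*chi_0, chi_5> = (1/8)[1*(1)*conj(1) + 1*(-1)*conj(exp(-3*I*pi/4)) + 1*(1)*conj(I) + 1*(-1)*conj(exp(-I*pi/4)) + 1*(1)*conj(-1) + 1*(-1)*conj(exp(I*pi/4)) + 1*(1)*conj(-I) + 1*(-1)*conj(exp(3*I*pi/4))]
      = (1/8)[(1) + (-exp(3*I*pi/4)) + (-I) + (-exp(I*pi/4)) + (-1) + (-exp(-I*pi/4)) + (I) + (-exp(-3*I*pi/4))] = 0/8 = 0
  <chi_4*chi_0, chi_6> = (1/8)[1*(1)*conj(1) + 1*(-1)*conj(-I) + 1*(1)*conj(-1) + 1*(-1)*conj(I) + 1*(1)*conj(1) + 1*(-1)*conj(-I) + 1*(1)*conj(-1) + 1*(-1)*conj(I)]
      = (1/8)[(1) + (-I) + (-1) + (I) + (1) + (-I) + (-1) + (I)] = 0/8 = 0
  <chi_4*chi_0, chi_7> = (1/8)[1*(1)*conj(1) + 1*(-1)*conj(exp(-I*pi/4)) + 1*(1)*conj(-I) + 1*(-1)*conj(exp(-3*I*pi/4)) + 1*(1)*conj(-1) + 1*(-1)*conj(exp(3*I*pi/4)) + 1*(1)*conj(I) + 1*(-1)*conj(exp(I*pi/4))]
      = (1/8)[(1) + (-exp(I*pi/4)) + (I) + (-exp(3*I*pi/4)) + (-1) + (-exp(-3*I*pi/4)) + (-I) + (-exp(-I*pi/4))] = 0/8 = 0
(Exp terms are combined using exp(i*s)*conj(exp(i*t)) = exp(i*(s-t)), and sums of them are collapsed using the identity that for every m > 1 the m distinct m-th roots of unity sum to 0, e.g. 1 + exp(2*I*pi/3) + exp(-2*I*pi/3) = 0.)
Hence the multiplicities are chi_4: 1. Dimension check: dim(chi_4)*dim(chi_0) = 1*1 = 1 and sum (mult * dim) = 1*1 = 1.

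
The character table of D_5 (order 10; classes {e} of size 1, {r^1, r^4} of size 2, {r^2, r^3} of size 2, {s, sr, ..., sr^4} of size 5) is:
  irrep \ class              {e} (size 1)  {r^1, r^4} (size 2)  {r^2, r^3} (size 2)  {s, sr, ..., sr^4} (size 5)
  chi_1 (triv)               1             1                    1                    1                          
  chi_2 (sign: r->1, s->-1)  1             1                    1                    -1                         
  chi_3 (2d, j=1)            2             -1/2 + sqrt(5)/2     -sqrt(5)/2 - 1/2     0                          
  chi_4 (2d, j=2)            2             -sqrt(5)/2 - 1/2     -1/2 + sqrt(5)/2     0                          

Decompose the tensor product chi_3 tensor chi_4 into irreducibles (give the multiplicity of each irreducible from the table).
chi_3 tensor chi_4 = chi_3 + chi_4 (all other irreducibles have multiplicity 0).

Working: The character of a tensor product is the pointwise product (chi_3 * chi_4)(C) = chi_3(C) * chi_4(C):
  {e}: (2)*(2), {r^1, r^4}: (-1/2 + sqrt(5)/2)*(-sqrt(5)/2 - 1/2), {r^2, r^3}: (-sqrt(5)/2 - 1/2)*(-1/2 + sqrt(5)/2), {s, sr, ..., sr^4}: (0)*(0)
so (chi_3 * chi_4) takes values
  {e} -> 4, {r^1, r^4} -> -1, {r^2, r^3} -> -1, {s, sr, ..., sr^4} -> 0.
Now take the inner product of this character with each irreducible chi from the table, <chi_3*chi_4, chi> = (1/10) sum_C |C| (chi_3*chi_4)(C) conj(chi(C)):
  <chi_3*chi_4, chi_1> = (1/10)[1*(4)*conj(1) + 2*(-1)*conj(1) + 2*(-1)*conj(1) + 5*(0)*conj(1)]
      = (1/10)[(4) + (-2) + (-2) + (0)] = 0/10 = 0
  <chi_3*chi_4, chi_2> = (1/10)[1*(4)*conj(1) + 2*(-1)*conj(1) + 2*(-1)*conj(1) + 5*(0)*conj(-1)]
      = (1/10)[(4) + (-2) + (-2) + (0)] = 0/10 = 0
  <chi_3*chi_4, chi_3> = (1/10)[1*(4)*conj(2) + 2*(-1)*conj(-1/2 + sqrt(5)/2) + 2*(-1)*conj(-sqrt(5)/2 - 1/2) + 5*(0)*conj(0)]
      = (1/10)[(8) + (1 - sqrt(5)) + (1 + sqrt(5)) + (0)] = 10/10 = 1
  <chi_3*chi_4, chi_4> = (1/10)[1*(4)*conj(2) + 2*(-1)*conj(-sqrt(5)/2 - 1/2) + 2*(-1)*conj(-1/2 + sqrt(5)/2) + 5*(0)*conj(0)]
      = (1/10)[(8) + (1 + sqrt(5)) + (1 - sqrt(5)) + (0)] = 10/10 = 1
Hence the multiplicities are chi_3: 1, chi_4: 1. Dimension check: dim(chi_3)*dim(chi_4) = 2*2 = 4 and sum (mult * dim) = 1*2 + 1*2 = 4.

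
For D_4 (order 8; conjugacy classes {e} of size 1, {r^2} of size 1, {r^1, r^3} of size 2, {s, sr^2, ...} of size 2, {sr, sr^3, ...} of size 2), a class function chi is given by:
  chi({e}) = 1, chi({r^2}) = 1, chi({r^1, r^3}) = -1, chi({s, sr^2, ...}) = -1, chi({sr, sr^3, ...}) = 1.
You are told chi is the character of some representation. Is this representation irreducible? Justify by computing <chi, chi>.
Irreducible: <chi, chi> = 1.

Details: <chi, chi> = (1/|G|) sum_C |C| * |chi(C)|^2 = (1/8)[1*|1|^2 + 1*|1|^2 + 2*|-1|^2 + 2*|-1|^2 + 2*|1|^2]
  = (1/8)[(1) + (1) + (2) + (2) + (2)] = 8/8 = 1.
A character is irreducible iff <chi, chi> = 1, so this representation is irreducible.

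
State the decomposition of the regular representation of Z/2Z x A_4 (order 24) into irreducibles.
Each irreducible V_i of dimension d_i appears with multiplicity d_i, i.e. rho_reg = (direct sum over all irreducibles V_i) d_i V_i. The irreducible dimensions for Z/2Z x A_4 are 1, 1, 1, 1, 1, 1, 3, 3: 6 irreducibles of dimension 1, each with multiplicity 1; 2 irreducibles of dimension 3, each with multiplicity 3. Total dimension 6*1*1 + 2*3*3 = 24 = |G|.

General theorem: in the regular representation of a finite group G, each irreducible appears with multiplicity equal to its dimension. Check: dim(rho_reg) = sum d_i^2 = 1 + 1 + 1 + 1 + 1 + 1 + 9 + 9 = 24 = |G|.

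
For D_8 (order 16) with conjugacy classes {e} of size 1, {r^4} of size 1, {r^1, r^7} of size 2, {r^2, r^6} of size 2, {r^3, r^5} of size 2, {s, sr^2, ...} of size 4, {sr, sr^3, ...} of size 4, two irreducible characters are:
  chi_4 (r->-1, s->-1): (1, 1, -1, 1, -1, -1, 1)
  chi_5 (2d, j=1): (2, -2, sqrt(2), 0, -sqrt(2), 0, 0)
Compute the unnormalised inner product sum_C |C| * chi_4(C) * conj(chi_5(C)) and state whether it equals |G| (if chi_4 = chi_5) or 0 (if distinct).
Sum = 0; so <chi_4, chi_5> = 0 (distinct irreducibles are orthogonal).

Justification: Compute term by term over conjugacy classes (|C| * chi_4(C) * conj(chi_5(C))):
  1*(1)*conj(2) + 1*(1)*conj(-2) + 2*(-1)*conj(sqrt(2)) + 2*(1)*conj(0) + 2*(-1)*conj(-sqrt(2)) + 4*(-1)*conj(0) + 4*(1)*conj(0)
  = (2) + (-2) + (-2*sqrt(2)) + (0) + (2*sqrt(2)) + (0) + (0)
  = 0.
Dividing by |G| = 16 gives 0/16 = 0, matching the row-orthogonality relation <chi_4, chi_5> = [chi_4 = chi_5].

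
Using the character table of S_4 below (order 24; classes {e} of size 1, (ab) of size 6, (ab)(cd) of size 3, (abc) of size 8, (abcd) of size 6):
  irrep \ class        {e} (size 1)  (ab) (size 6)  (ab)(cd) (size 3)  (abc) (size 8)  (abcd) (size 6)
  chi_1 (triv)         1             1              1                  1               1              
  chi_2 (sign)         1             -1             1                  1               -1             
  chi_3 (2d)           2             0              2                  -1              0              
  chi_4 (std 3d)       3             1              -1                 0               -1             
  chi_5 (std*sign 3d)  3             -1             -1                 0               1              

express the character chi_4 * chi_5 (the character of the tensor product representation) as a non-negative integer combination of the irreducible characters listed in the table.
chi_4 tensor chi_5 = chi_2 + chi_3 + chi_4 + chi_5 (all other irreducibles have multiplicity 0).

Reasoning: The character of a tensor product is the pointwise product (chi_4 * chi_5)(C) = chi_4(C) * chi_5(C):
  {e}: (3)*(3), (ab): (1)*(-1), (ab)(cd): (-1)*(-1), (abc): (0)*(0), (abcd): (-1)*(1)
so (chi_4 * chi_5) takes values
  {e} -> 9, (ab) -> -1, (ab)(cd) -> 1, (abc) -> 0, (abcd) -> -1.
Now take the inner product of this character with each irreducible chi from the table, <chi_4*chi_5, chi> = (1/24) sum_C |C| (chi_4*chi_5)(C) conj(chi(C)):
  <chi_4*chi_5, chi_1> = (1/24)[1*(9)*conj(1) + 6*(-1)*conj(1) + 3*(1)*conj(1) + 8*(0)*conj(1) + 6*(-1)*conj(1)]
      = (1/24)[(9) + (-6) + (3) + (0) + (-6)] = 0/24 = 0
  <chi_4*chi_5, chi_2> = (1/24)[1*(9)*conj(1) + 6*(-1)*conj(-1) + 3*(1)*conj(1) + 8*(0)*conj(1) + 6*(-1)*conj(-1)]
      = (1/24)[(9) + (6) + (3) + (0) + (6)] = 24/24 = 1
  <chi_4*chi_5, chi_3> = (1/24)[1*(9)*conj(2) + 6*(-1)*conj(0) + 3*(1)*conj(2) + 8*(0)*conj(-1) + 6*(-1)*conj(0)]
      = (1/24)[(18) + (0) + (6) + (0) + (0)] = 24/24 = 1
  <chi_4*chi_5, chi_4> = (1/24)[1*(9)*conj(3) + 6*(-1)*conj(1) + 3*(1)*conj(-1) + 8*(0)*conj(0) + 6*(-1)*conj(-1)]
      = (1/24)[(27) + (-6) + (-3) + (0) + (6)] = 24/24 = 1
  <chi_4*chi_5, chi_5> = (1/24)[1*(9)*conj(3) + 6*(-1)*conj(-1) + 3*(1)*conj(-1) + 8*(0)*conj(0) + 6*(-1)*conj(1)]
      = (1/24)[(27) + (6) + (-3) + (0) + (-6)] = 24/24 = 1
Hence the multiplicities are chi_2: 1, chi_3: 1, chi_4: 1, chi_5: 1. Dimension check: dim(chi_4)*dim(chi_5) = 3*3 = 9 and sum (mult * dim) = 1*1 + 1*2 + 1*3 + 1*3 = 9.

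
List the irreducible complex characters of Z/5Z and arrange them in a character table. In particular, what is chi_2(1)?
Character table of Z/5Z (irreps indexed chi_0,...,chi_4 with chi_k(m) = zeta_5^(k*m), zeta_5 = exp(2*pi*i/5)):
  irrep \ class  {0} (size 1)  {1} (size 1)    {2} (size 1)    {3} (size 1)    {4} (size 1)  
  chi_0          1             1               1               1               1             
  chi_1          1             exp(2*I*pi/5)   exp(4*I*pi/5)   exp(-4*I*pi/5)  exp(-2*I*pi/5)
  chi_2          1             exp(4*I*pi/5)   exp(-2*I*pi/5)  exp(2*I*pi/5)   exp(-4*I*pi/5)
  chi_3          1             exp(-4*I*pi/5)  exp(2*I*pi/5)   exp(-2*I*pi/5)  exp(4*I*pi/5) 
  chi_4          1             exp(-2*I*pi/5)  exp(-4*I*pi/5)  exp(4*I*pi/5)   exp(2*I*pi/5) 

Spot check: chi_2(1) = zeta_5^(2*1) = zeta_5^2 = exp(4*I*pi/5).

Derivation: Z/5Z is abelian, so all 5 irreducible complex representations are 1-dimensional. They are given by chi_k(m) = zeta_5^(k*m) for k = 0,...,4. Row orthogonality: sum_m chi_k(m) conj(chi_l(m)) = 5 * [k = l].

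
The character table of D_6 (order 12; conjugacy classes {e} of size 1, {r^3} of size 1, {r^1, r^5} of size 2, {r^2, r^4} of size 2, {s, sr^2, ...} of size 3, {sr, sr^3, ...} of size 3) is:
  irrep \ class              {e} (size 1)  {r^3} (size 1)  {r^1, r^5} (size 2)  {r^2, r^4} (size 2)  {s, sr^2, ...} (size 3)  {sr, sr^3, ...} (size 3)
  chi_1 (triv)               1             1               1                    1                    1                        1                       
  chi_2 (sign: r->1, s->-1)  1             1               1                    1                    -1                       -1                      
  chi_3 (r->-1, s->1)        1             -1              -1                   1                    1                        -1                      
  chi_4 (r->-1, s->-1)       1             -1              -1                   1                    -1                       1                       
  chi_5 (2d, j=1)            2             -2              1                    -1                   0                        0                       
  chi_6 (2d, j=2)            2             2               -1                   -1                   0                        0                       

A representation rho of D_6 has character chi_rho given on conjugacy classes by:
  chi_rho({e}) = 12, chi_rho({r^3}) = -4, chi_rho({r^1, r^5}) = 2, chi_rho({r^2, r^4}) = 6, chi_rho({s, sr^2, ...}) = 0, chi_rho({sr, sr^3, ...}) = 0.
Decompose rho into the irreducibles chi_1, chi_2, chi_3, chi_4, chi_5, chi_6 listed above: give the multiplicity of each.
Multiplicities: chi_1: 2, chi_2: 2, chi_3: 2, chi_4: 2, chi_5: 2, chi_6: 0.

Justification: Use <chi_rho, chi> = (1/|G|) sum_C |C| * chi_rho(C) * conj(chi(C)) with |G| = 12 for each irreducible chi in the table:
  <chi_rho, chi_1> = (1/12)[1*(12)*conj(1) + 1*(-4)*conj(1) + 2*(2)*conj(1) + 2*(6)*conj(1) + 3*(0)*conj(1) + 3*(0)*conj(1)]
      = (1/12)[(12) + (-4) + (4) + (12) + (0) + (0)] = 24/12 = 2
  <chi_rho, chi_2> = (1/12)[1*(12)*conj(1) + 1*(-4)*conj(1) + 2*(2)*conj(1) + 2*(6)*conj(1) + 3*(0)*conj(-1) + 3*(0)*conj(-1)]
      = (1/12)[(12) + (-4) + (4) + (12) + (0) + (0)] = 24/12 = 2
  <chi_rho, chi_3> = (1/12)[1*(12)*conj(1) + 1*(-4)*conj(-1) + 2*(2)*conj(-1) + 2*(6)*conj(1) + 3*(0)*conj(1) + 3*(0)*conj(-1)]
      = (1/12)[(12) + (4) + (-4) + (12) + (0) + (0)] = 24/12 = 2
  <chi_rho, chi_4> = (1/12)[1*(12)*conj(1) + 1*(-4)*conj(-1) + 2*(2)*conj(-1) + 2*(6)*conj(1) + 3*(0)*conj(-1) + 3*(0)*conj(1)]
      = (1/12)[(12) + (4) + (-4) + (12) + (0) + (0)] = 24/12 = 2
  <chi_rho, chi_5> = (1/12)[1*(12)*conj(2) + 1*(-4)*conj(-2) + 2*(2)*conj(1) + 2*(6)*conj(-1) + 3*(0)*conj(0) + 3*(0)*conj(0)]
      = (1/12)[(24) + (8) + (4) + (-12) + (0) + (0)] = 24/12 = 2
  <chi_rho, chi_6> = (1/12)[1*(12)*conj(2) + 1*(-4)*conj(2) + 2*(2)*conj(-1) + 2*(6)*conj(-1) + 3*(0)*conj(0) + 3*(0)*conj(0)]
      = (1/12)[(24) + (-8) + (-4) + (-12) + (0) + (0)] = 0/12 = 0
Dimension check: dim(rho) = sum (mult * dim) = 2*1 + 2*1 + 2*1 + 2*1 + 2*2 + 0*2 = 12 = chi_rho(e) = 12.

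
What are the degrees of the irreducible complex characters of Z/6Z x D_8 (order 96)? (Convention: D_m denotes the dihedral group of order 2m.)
Dimensions: 1, 1, 1, 1, 1, 1, 1, 1, 1, 1, 1, 1, 1, 1, 1, 1, 1, 1, 1, 1, 1, 1, 1, 1, 2, 2, 2, 2, 2, 2, 2, 2, 2, 2, 2, 2, 2, 2, 2, 2, 2, 2

Explanation: There are 42 irreducibles (= number of conjugacy classes). Their dimensions d_i satisfy sum d_i^2 = |G| = 96: 1 + 1 + 1 + 1 + 1 + 1 + 1 + 1 + 1 + 1 + 1 + 1 + 1 + 1 + 1 + 1 + 1 + 1 + 1 + 1 + 1 + 1 + 1 + 1 + 4 + 4 + 4 + 4 + 4 + 4 + 4 + 4 + 4 + 4 + 4 + 4 + 4 + 4 + 4 + 4 + 4 + 4 = 96. (For the product with Z/6Z: each of the 6 1-dim characters of Z/6Z tensors with each irrep of D_8, giving 6 copies of each D_8-dimension.)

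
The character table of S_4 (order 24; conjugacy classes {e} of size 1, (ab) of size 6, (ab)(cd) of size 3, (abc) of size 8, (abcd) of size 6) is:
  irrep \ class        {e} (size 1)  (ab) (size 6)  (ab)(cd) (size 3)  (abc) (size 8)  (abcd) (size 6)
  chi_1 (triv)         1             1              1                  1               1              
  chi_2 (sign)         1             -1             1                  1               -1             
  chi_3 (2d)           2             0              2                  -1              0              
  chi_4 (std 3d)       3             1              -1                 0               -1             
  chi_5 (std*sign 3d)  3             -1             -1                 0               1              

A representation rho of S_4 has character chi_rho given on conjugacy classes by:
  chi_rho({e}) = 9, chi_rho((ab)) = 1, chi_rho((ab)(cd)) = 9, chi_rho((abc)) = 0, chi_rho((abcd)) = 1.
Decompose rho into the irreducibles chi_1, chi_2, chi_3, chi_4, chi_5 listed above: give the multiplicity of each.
Multiplicities: chi_1: 2, chi_2: 1, chi_3: 3, chi_4: 0, chi_5: 0.

Use <chi_rho, chi> = (1/|G|) sum_C |C| * chi_rho(C) * conj(chi(C)) with |G| = 24 for each irreducible chi in the table:
  <chi_rho, chi_1> = (1/24)[1*(9)*conj(1) + 6*(1)*conj(1) + 3*(9)*conj(1) + 8*(0)*conj(1) + 6*(1)*conj(1)]
      = (1/24)[(9) + (6) + (27) + (0) + (6)] = 48/24 = 2
  <chi_rho, chi_2> = (1/24)[1*(9)*conj(1) + 6*(1)*conj(-1) + 3*(9)*conj(1) + 8*(0)*conj(1) + 6*(1)*conj(-1)]
      = (1/24)[(9) + (-6) + (27) + (0) + (-6)] = 24/24 = 1
  <chi_rho, chi_3> = (1/24)[1*(9)*conj(2) + 6*(1)*conj(0) + 3*(9)*conj(2) + 8*(0)*conj(-1) + 6*(1)*conj(0)]
      = (1/24)[(18) + (0) + (54) + (0) + (0)] = 72/24 = 3
  <chi_rho, chi_4> = (1/24)[1*(9)*conj(3) + 6*(1)*conj(1) + 3*(9)*conj(-1) + 8*(0)*conj(0) + 6*(1)*conj(-1)]
      = (1/24)[(27) + (6) + (-27) + (0) + (-6)] = 0/24 = 0
  <chi_rho, chi_5> = (1/24)[1*(9)*conj(3) + 6*(1)*conj(-1) + 3*(9)*conj(-1) + 8*(0)*conj(0) + 6*(1)*conj(1)]
      = (1/24)[(27) + (-6) + (-27) + (0) + (6)] = 0/24 = 0
Dimension check: dim(rho) = sum (mult * dim) = 2*1 + 1*1 + 3*2 + 0*3 + 0*3 = 9 = chi_rho(e) = 9.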